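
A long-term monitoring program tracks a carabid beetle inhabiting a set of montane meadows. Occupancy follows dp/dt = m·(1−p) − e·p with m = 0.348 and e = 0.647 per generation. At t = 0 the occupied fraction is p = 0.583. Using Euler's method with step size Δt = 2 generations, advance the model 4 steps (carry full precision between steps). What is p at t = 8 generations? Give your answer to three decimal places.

Update rule: p ← p + [m·(1−p) − e·p]·Δt with Δt = 2.
  1  |  dp/dt·Δt = -0.464170  |  p_1 = 0.118830
  2  |  dp/dt·Δt = +0.459528  |  p_2 = 0.578358
  3  |  dp/dt·Δt = -0.454933  |  p_3 = 0.123425
  4  |  dp/dt·Δt = +0.450384  |  p_4 = 0.573809

0.574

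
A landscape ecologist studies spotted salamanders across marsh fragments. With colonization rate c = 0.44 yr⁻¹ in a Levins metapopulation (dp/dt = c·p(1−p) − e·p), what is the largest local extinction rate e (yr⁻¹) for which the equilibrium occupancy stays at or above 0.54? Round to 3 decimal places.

1 − e/c ≥ 0.54 ⇒ e ≤ c(1 − 0.54) = 0.44 × 0.4600.
e_max = 0.2024.

0.202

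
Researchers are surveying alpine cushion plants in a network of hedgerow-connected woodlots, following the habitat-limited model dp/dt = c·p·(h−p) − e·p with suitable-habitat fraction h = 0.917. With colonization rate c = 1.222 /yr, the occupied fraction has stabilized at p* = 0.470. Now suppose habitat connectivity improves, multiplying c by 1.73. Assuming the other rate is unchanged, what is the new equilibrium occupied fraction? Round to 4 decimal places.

Balance c(h−p*) = e gives e = 1.222×(0.917 − 0.47000) = 0.54623.
New p* = 0.917 − e/c = 0.917 − 0.54623/2.11406 = 0.65862.

0.6586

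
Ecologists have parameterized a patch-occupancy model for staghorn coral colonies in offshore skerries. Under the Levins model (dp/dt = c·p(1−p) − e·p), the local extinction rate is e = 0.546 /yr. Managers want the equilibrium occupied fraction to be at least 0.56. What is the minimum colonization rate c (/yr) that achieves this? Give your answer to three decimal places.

p* = 1 − e/c ≥ 0.56 requires e/c ≤ 0.4400, i.e. c ≥ e/0.4400.
c_min = 0.546/0.4400 = 1.2409.

1.241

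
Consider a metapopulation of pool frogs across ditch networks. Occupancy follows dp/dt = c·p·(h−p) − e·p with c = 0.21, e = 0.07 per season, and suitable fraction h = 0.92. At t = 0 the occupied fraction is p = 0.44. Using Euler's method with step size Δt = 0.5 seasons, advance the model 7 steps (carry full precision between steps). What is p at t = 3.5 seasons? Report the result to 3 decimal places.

0.483

Update rule: p ← p + [c·p·(h−p) − e·p]·Δt with Δt = 0.5.
step 1: Δp = +0.00678, p = 0.44678
step 2: Δp = +0.00656, p = 0.45334
step 3: Δp = +0.00635, p = 0.45968
step 4: Δp = +0.00613, p = 0.46581
step 5: Δp = +0.00591, p = 0.47172
step 6: Δp = +0.00569, p = 0.47742
step 7: Δp = +0.00548, p = 0.48289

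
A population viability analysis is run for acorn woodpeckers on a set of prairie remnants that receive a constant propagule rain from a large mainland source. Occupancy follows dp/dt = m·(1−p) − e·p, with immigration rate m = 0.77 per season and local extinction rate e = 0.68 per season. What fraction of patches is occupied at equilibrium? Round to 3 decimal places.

0.531

At equilibrium the propagule rain into empty patches balances local extinction: m(1−p*) = e·p*.
p* = m/(m+e) = 0.77/(0.77+0.68) = 0.77/1.4500 = 0.5310.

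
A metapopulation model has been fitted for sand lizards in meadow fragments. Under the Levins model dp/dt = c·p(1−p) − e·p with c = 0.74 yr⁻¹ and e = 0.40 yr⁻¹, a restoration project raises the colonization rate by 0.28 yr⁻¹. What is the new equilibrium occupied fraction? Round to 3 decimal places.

Before: p* = 1 − 0.40/0.74 = 0.4595.
After the change, c = 1.02, e = 0.4, so p* = 1 − 0.4/1.02 = 0.6078.

0.608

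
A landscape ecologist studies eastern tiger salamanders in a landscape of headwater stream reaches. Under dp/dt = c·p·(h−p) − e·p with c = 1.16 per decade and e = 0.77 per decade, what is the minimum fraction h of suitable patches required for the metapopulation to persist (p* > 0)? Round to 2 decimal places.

0.66

p* = h − e/c is positive only when h > e/c.
h_min = e/c = 0.77/1.16 = 0.6638.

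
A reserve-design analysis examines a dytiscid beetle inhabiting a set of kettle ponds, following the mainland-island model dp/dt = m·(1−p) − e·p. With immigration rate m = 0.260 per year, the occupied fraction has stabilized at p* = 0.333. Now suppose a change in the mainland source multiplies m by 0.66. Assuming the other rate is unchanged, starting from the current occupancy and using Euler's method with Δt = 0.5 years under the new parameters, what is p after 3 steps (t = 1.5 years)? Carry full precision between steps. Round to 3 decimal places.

Balance m(1−p*) = e·p* gives e = m(1−p*)/p* = 0.260×0.66700/0.33300 = 0.52078.
Starting from p₀ = 0.33300; update p ← p + (dp/dt)·Δt with the new parameters.
step 1: Δp = -0.02948, p = 0.30352
step 2: Δp = -0.01928, p = 0.28424
step 3: Δp = -0.01260, p = 0.27164

0.272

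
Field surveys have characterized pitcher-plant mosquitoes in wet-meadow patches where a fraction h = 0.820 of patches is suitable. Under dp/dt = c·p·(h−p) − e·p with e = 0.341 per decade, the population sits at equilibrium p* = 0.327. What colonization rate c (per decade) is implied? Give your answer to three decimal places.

At equilibrium c(h−p*) = e, so c = e/(h−p*).
c = 0.341/(0.820 − 0.327) = 0.341/0.4930 = 0.6917.

0.692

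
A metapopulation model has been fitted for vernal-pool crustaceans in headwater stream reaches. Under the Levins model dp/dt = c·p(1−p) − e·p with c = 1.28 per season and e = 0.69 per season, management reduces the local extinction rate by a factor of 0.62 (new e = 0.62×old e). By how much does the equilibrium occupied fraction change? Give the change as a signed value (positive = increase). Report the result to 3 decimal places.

0.205

Before: p* = 1 − 0.69/1.28 = 0.4609.
After the change, c = 1.28, e = 0.4278, so p* = 1 − 0.4278/1.28 = 0.6658.
Δp* = 0.6658 − 0.4609 = +0.2048.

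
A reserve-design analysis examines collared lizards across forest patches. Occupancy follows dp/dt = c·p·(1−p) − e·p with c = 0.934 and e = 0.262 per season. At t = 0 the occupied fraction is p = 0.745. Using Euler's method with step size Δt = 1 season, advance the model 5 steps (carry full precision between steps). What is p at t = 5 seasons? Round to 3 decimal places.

Update rule: p ← p + [c·p·(1−p) − e·p]·Δt with Δt = 1.
p: 0.74500 → 0.72725  (Δp = -0.01775)
p: 0.72725 → 0.72198  (Δp = -0.00527)
p: 0.72198 → 0.72030  (Δp = -0.00168)
p: 0.72030 → 0.71975  (Δp = -0.00055)
p: 0.71975 → 0.71957  (Δp = -0.00018)

0.720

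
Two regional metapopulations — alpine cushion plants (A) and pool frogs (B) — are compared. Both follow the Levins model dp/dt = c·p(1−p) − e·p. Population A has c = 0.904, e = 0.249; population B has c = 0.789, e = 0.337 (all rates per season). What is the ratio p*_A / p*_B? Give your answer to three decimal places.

A: p*_A = 1 − 0.249/0.904 = 0.7246.
B: p*_B = 1 − 0.337/0.789 = 0.5729.
p*_A / p*_B = 0.7246/0.5729 = 1.2648.

1.265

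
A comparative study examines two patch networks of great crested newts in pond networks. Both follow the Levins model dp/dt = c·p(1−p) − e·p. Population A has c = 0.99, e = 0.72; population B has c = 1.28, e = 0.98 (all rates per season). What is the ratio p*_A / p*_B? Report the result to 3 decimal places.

A: p*_A = 1 − 0.72/0.99 = 0.2727.
B: p*_B = 1 − 0.98/1.28 = 0.2344.
p*_A / p*_B = 0.2727/0.2344 = 1.1636.

1.164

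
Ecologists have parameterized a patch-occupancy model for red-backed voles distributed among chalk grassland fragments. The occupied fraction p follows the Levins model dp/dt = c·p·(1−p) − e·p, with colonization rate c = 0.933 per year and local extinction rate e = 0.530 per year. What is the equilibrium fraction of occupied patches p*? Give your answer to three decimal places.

0.432

Setting dp/dt = 0 and dividing through by p* gives c·(1−p*) = e.
So p* = 1 − e/c = 1 − 0.530/0.933 = 1 − 0.5681 = 0.4319.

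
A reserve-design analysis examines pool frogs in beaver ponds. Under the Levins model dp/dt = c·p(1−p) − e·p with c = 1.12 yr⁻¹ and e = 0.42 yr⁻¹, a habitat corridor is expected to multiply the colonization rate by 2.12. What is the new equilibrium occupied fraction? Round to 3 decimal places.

Before: p* = 1 − 0.42/1.12 = 0.6250.
After the change, c = 2.3744, e = 0.42, so p* = 1 − 0.42/2.3744 = 0.8231.

0.823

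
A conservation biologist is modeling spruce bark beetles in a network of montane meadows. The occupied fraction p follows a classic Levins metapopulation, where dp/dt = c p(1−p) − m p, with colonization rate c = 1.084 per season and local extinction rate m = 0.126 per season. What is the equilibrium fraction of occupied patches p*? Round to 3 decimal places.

0.884

At equilibrium, colonization balances extinction: c·p*·(1−p*) = m·p*.
So p* = 1 − m/c = 1 − 0.126/1.084 = 1 − 0.1162 = 0.8838.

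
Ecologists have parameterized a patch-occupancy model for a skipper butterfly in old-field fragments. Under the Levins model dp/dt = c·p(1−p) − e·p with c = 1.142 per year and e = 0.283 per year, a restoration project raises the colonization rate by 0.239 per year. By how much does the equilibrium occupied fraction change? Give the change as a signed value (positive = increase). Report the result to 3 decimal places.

0.043

Before: p* = 1 − 0.283/1.142 = 0.7522.
After the change, c = 1.381, e = 0.283, so p* = 1 − 0.283/1.381 = 0.7951.
Δp* = 0.7951 − 0.7522 = +0.0429.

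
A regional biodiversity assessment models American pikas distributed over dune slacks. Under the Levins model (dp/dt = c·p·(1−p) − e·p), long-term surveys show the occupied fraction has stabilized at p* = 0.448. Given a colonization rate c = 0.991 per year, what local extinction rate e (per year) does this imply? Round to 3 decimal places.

At equilibrium c(1−p*) = e.
e = 0.991 × (1 − 0.448) = 0.991 × 0.5520 = 0.5470.

0.547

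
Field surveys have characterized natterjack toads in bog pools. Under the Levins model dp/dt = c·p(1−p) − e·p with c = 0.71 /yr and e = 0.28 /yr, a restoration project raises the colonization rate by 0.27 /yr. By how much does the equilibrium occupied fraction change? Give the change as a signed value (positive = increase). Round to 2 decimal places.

Before: p* = 1 − 0.28/0.71 = 0.6056.
After the change, c = 0.98, e = 0.28, so p* = 1 − 0.28/0.98 = 0.7143.
Δp* = 0.7143 − 0.6056 = +0.1087.

0.11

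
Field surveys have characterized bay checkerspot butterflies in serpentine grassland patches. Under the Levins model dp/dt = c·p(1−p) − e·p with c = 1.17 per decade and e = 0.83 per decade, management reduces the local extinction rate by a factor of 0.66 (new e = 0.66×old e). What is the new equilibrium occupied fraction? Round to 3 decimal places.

Before: p* = 1 − 0.83/1.17 = 0.2906.
After the change, c = 1.17, e = 0.5478, so p* = 1 − 0.5478/1.17 = 0.5318.

0.532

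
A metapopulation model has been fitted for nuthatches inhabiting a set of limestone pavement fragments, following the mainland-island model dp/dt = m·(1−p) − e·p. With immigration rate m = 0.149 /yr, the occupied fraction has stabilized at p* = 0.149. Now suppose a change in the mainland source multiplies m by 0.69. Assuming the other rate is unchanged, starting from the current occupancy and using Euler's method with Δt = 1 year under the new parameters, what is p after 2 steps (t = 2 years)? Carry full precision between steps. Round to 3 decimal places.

Balance m(1−p*) = e·p* gives e = m(1−p*)/p* = 0.149×0.85100/0.14900 = 0.85100.
Starting from p₀ = 0.14900; update p ← p + (dp/dt)·Δt with the new parameters.
p: 0.14900 → 0.10969  (Δp = -0.03931)
p: 0.10969 → 0.10788  (Δp = -0.00182)

0.108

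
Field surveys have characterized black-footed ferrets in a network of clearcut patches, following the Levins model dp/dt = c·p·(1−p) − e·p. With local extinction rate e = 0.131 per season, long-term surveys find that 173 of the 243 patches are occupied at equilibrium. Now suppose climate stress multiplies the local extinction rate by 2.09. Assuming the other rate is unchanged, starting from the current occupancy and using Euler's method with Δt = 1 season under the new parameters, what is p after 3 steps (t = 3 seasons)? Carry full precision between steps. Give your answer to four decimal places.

0.5129

Observed p* = 173/243 = 0.71193.
Balance c(1−p*) = e gives c = e/(1 − 0.71193) = 0.131/0.28807 = 0.45476.
Starting from p₀ = 0.71193; update p ← p + (dp/dt)·Δt with the new parameters.
t = 1: p = 0.71193 + (-0.10166) = 0.61028
t = 2: p = 0.61028 + (-0.05893) = 0.55135
t = 3: p = 0.55135 + (-0.03846) = 0.51288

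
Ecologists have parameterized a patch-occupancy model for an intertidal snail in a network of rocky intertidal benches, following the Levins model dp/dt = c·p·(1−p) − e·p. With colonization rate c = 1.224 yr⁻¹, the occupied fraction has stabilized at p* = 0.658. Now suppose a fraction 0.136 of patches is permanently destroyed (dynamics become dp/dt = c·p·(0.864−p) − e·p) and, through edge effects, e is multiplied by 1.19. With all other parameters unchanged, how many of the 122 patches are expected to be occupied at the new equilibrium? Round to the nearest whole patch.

56

Balance c(1−p*) = e gives e = 1.224×(1 − 0.65800) = 0.41861.
New p* = 0.864 − e/c = 0.864 − 0.49815/1.22400 = 0.45701.
Expected occupied = 122 × 0.45701 = 55.76 ≈ 56.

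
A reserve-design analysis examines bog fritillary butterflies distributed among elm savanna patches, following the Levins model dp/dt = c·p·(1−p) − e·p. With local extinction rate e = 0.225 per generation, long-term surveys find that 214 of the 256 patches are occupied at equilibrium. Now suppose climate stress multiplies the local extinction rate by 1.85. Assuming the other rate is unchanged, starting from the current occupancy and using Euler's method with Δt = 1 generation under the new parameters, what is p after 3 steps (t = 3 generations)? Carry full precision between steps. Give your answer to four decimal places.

Observed p* = 214/256 = 0.83594.
Balance c(1−p*) = e gives c = e/(1 − 0.83594) = 0.225/0.16406 = 1.37143.
Starting from p₀ = 0.83594; update p ← p + (dp/dt)·Δt with the new parameters.
t = 1: p = 0.83594 + (-0.15987) = 0.67606
t = 2: p = 0.67606 + (+0.01893) = 0.69500
t = 3: p = 0.69500 + (+0.00142) = 0.69641

0.6964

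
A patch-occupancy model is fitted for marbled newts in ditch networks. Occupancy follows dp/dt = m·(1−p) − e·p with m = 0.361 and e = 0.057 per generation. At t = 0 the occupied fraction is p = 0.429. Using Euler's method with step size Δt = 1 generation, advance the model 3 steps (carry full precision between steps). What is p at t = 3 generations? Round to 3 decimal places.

0.778

Update rule: p ← p + [m·(1−p) − e·p]·Δt with Δt = 1.
  1  |  dp/dt·Δt = +0.181678  |  p_1 = 0.610678
  2  |  dp/dt·Δt = +0.105737  |  p_2 = 0.716415
  3  |  dp/dt·Δt = +0.061539  |  p_3 = 0.777953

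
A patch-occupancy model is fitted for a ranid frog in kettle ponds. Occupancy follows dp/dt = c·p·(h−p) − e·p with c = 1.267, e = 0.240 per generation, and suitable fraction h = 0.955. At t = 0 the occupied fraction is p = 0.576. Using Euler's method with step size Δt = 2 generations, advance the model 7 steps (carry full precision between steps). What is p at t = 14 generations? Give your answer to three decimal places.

Update rule: p ← p + [c·p·(h−p) − e·p]·Δt with Δt = 2.
  1  |  dp/dt·Δt = +0.276702  |  p_1 = 0.852702
  2  |  dp/dt·Δt = -0.188258  |  p_2 = 0.664445
  3  |  dp/dt·Δt = +0.170275  |  p_3 = 0.834720
  4  |  dp/dt·Δt = -0.146252  |  p_4 = 0.688468
  5  |  dp/dt·Δt = +0.134521  |  p_5 = 0.822989
  6  |  dp/dt·Δt = -0.119732  |  p_6 = 0.703257
  7  |  dp/dt·Δt = +0.111056  |  p_7 = 0.814313

0.814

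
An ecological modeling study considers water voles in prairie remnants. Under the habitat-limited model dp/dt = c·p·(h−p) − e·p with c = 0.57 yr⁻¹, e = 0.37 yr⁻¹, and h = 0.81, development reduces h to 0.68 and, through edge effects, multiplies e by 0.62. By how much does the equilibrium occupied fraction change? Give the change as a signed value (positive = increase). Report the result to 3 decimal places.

Before: p* = h − e/c = 0.81 − 0.37/0.57 = 0.81 − 0.6491 = 0.1609.
After: c = 0.57, e = 0.2294, h = 0.68; p* = 0.68 − 0.2294/0.57 = 0.2775.
Δp* = 0.2775 − 0.1609 = +0.1167.

0.117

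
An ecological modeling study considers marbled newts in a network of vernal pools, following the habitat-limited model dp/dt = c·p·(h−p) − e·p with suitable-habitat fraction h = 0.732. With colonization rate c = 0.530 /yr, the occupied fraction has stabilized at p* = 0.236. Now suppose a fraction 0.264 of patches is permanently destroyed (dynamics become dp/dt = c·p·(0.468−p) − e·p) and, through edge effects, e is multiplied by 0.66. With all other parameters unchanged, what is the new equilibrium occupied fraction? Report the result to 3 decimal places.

Balance c(h−p*) = e gives e = 0.530×(0.732 − 0.23600) = 0.26288.
New p* = 0.468 − e/c = 0.468 − 0.17350/0.53000 = 0.14064.

0.141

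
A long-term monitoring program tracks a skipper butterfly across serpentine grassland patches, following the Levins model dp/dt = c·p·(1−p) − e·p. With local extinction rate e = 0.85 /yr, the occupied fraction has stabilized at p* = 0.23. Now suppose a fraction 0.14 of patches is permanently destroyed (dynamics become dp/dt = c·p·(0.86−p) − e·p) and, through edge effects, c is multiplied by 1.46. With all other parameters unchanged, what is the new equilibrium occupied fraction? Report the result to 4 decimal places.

Balance c(1−p*) = e gives c = e/(1 − 0.23000) = 0.85/0.77000 = 1.10390.
New p* = 0.86 − e/c = 0.86 − 0.85000/1.61169 = 0.33260.

0.3326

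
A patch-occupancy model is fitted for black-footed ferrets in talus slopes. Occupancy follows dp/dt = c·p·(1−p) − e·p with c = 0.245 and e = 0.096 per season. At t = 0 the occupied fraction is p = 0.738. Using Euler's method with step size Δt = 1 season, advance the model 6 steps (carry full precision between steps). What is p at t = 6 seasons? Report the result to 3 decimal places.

0.651

Update rule: p ← p + [c·p·(1−p) − e·p]·Δt with Δt = 1.
t = 1: p = 0.73800 + (-0.02348) = 0.71452
t = 2: p = 0.71452 + (-0.01862) = 0.69590
t = 3: p = 0.69590 + (-0.01496) = 0.68095
t = 4: p = 0.68095 + (-0.01214) = 0.66880
t = 5: p = 0.66880 + (-0.00994) = 0.65887
t = 6: p = 0.65887 + (-0.00818) = 0.65068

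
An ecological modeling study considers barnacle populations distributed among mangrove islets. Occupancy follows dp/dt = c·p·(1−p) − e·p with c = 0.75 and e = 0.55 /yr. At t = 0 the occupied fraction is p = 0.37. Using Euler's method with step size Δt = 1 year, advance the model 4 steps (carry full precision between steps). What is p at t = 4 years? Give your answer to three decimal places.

0.299

Update rule: p ← p + [c·p·(1−p) − e·p]·Δt with Δt = 1.
p: 0.37000 → 0.34132  (Δp = -0.02868)
p: 0.34132 → 0.32221  (Δp = -0.01911)
p: 0.32221 → 0.30879  (Δp = -0.01342)
p: 0.30879 → 0.29903  (Δp = -0.00976)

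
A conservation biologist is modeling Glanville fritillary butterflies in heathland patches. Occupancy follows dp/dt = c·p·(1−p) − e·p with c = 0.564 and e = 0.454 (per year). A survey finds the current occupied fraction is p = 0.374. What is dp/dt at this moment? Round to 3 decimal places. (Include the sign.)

Colonization term: c·p·(1−p) = 0.564×0.374×0.6260 = 0.13205.
Extinction term: e·p = 0.16980.
dp/dt = 0.13205 − 0.16980 = -0.03775.

-0.038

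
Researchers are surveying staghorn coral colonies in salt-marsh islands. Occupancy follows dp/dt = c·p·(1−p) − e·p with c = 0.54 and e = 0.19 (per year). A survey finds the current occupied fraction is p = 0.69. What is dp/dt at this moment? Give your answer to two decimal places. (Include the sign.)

Colonization term: c·p·(1−p) = 0.54×0.69×0.3100 = 0.11551.
Extinction term: e·p = 0.13110.
dp/dt = 0.11551 − 0.13110 = -0.01559.

-0.02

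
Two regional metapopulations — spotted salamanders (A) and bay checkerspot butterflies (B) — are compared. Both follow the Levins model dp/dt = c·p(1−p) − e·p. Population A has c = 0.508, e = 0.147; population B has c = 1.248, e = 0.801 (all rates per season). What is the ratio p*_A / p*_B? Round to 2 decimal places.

A: p*_A = 1 − 0.147/0.508 = 0.7106.
B: p*_B = 1 − 0.801/1.248 = 0.3582.
p*_A / p*_B = 0.7106/0.3582 = 1.9840.

1.98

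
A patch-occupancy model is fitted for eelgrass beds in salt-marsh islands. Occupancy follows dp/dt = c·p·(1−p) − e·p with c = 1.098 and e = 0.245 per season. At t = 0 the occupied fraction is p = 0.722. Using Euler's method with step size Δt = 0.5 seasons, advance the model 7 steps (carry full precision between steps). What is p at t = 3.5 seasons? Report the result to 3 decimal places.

Update rule: p ← p + [c·p·(1−p) − e·p]·Δt with Δt = 0.5.
p: 0.72200 → 0.74375  (Δp = +0.02175)
p: 0.74375 → 0.75727  (Δp = +0.01352)
p: 0.75727 → 0.76542  (Δp = +0.00815)
p: 0.76542 → 0.77023  (Δp = +0.00481)
p: 0.77023 → 0.77304  (Δp = +0.00281)
p: 0.77304 → 0.77466  (Δp = +0.00163)
p: 0.77466 → 0.77560  (Δp = +0.00094)

0.776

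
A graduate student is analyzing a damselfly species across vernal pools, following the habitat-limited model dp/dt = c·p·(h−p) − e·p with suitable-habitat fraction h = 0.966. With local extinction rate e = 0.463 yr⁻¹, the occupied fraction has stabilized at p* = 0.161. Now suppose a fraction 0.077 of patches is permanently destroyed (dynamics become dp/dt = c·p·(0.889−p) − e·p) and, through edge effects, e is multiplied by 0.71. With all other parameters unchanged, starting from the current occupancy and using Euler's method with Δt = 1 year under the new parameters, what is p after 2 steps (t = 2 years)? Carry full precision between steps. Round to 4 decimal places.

Balance c(h−p*) = e gives c = e/(0.966 − 0.16100) = 0.463/0.80500 = 0.57516.
Starting from p₀ = 0.16100; update p ← p + (dp/dt)·Δt with the new parameters.
  1  |  dp/dt·Δt = +0.014487  |  p_1 = 0.175487
  2  |  dp/dt·Δt = +0.014329  |  p_2 = 0.189816

0.1898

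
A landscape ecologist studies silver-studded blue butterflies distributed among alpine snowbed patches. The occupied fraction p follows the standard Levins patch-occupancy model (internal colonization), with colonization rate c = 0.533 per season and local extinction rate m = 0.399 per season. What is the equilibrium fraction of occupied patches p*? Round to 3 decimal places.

0.251

At equilibrium, colonization balances extinction: c·p*·(1−p*) = m·p*.
So p* = 1 − m/c = 1 − 0.399/0.533 = 1 − 0.7486 = 0.2514.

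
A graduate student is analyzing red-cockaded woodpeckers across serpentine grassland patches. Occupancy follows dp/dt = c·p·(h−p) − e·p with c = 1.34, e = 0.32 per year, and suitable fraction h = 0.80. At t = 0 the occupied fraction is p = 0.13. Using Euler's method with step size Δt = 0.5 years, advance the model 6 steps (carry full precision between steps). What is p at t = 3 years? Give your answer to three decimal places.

Update rule: p ← p + [c·p·(h−p) − e·p]·Δt with Δt = 0.5.
t = 0.5: p = 0.13000 + (+0.03756) = 0.16756
t = 1: p = 0.16756 + (+0.04419) = 0.21175
t = 1.5: p = 0.21175 + (+0.04958) = 0.26132
t = 2: p = 0.26132 + (+0.05250) = 0.31383
t = 2.5: p = 0.31383 + (+0.05201) = 0.36584
t = 3: p = 0.36584 + (+0.04788) = 0.41372

0.414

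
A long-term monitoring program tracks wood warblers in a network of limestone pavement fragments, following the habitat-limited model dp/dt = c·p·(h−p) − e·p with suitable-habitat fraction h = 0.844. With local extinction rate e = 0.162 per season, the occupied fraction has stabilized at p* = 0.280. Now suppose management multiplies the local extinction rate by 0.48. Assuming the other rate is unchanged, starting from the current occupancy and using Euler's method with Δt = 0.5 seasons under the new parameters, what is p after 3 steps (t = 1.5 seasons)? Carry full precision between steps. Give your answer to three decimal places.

Balance c(h−p*) = e gives c = e/(0.844 − 0.28000) = 0.162/0.56400 = 0.28723.
Starting from p₀ = 0.28000; update p ← p + (dp/dt)·Δt with the new parameters.
  1  |  dp/dt·Δt = +0.011794  |  p_1 = 0.291794
  2  |  dp/dt·Δt = +0.011796  |  p_2 = 0.303590
  3  |  dp/dt·Δt = +0.011759  |  p_3 = 0.315348

0.315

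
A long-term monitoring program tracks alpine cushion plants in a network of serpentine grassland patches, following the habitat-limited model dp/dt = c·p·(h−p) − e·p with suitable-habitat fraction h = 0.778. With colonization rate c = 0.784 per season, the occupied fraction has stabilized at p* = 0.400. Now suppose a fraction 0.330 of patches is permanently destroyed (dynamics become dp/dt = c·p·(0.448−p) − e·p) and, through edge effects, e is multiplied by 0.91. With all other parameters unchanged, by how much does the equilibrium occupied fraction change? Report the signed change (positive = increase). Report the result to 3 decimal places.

Balance c(h−p*) = e gives e = 0.784×(0.778 − 0.40000) = 0.29635.
New p* = 0.448 − e/c = 0.448 − 0.26968/0.78400 = 0.10402.
Δp* = 0.10402 − 0.40000 = -0.29598.

-0.296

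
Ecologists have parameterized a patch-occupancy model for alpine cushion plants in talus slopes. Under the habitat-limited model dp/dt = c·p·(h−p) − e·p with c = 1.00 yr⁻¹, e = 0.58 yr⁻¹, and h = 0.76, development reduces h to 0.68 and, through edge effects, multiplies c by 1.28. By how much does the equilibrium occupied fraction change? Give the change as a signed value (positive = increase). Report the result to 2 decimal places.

Before: p* = h − e/c = 0.76 − 0.58/1.00 = 0.76 − 0.5800 = 0.1800.
After: c = 1.28, e = 0.58, h = 0.68; p* = 0.68 − 0.58/1.28 = 0.2269.
Δp* = 0.2269 − 0.1800 = +0.0469.

0.05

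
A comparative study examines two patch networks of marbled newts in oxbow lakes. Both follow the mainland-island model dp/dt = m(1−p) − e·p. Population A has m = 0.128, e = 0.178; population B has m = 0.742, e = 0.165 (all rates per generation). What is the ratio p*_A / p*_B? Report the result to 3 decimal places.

0.511

A: p*_A = m/(m+e) = 0.128/0.3060 = 0.4183.
B: p*_B = 0.742/0.9070 = 0.8181.
p*_A / p*_B = 0.4183/0.8181 = 0.5113.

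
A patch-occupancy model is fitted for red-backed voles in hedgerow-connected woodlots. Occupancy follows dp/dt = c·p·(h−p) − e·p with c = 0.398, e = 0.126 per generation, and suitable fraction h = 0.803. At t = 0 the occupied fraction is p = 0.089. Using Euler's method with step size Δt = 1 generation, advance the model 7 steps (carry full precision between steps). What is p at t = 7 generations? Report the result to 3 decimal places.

Update rule: p ← p + [c·p·(h−p) − e·p]·Δt with Δt = 1.
step 1: Δp = +0.01408, p = 0.10308
step 2: Δp = +0.01573, p = 0.11880
step 3: Δp = +0.01738, p = 0.13619
step 4: Δp = +0.01898, p = 0.15517
step 5: Δp = +0.02046, p = 0.17563
step 6: Δp = +0.02172, p = 0.19735
step 7: Δp = +0.02270, p = 0.22006

0.220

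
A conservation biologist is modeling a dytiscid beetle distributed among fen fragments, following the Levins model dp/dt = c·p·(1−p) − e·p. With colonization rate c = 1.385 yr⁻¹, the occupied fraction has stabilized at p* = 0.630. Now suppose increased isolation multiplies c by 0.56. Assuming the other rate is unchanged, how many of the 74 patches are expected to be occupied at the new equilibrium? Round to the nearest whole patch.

25

Balance c(1−p*) = e gives e = 1.385×(1 − 0.63000) = 0.51245.
New p* = 1 − e/c = 1 − 0.51245/0.77560 = 0.33929.
Expected occupied = 74 × 0.33929 = 25.11 ≈ 25.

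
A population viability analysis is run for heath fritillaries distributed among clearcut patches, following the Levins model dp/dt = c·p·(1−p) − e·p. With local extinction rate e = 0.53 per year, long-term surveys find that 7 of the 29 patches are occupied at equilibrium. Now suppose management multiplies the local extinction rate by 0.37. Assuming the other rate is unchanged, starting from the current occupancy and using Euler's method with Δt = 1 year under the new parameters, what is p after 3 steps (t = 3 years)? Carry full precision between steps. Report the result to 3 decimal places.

Observed p* = 7/29 = 0.24138.
Balance c(1−p*) = e gives c = e/(1 − 0.24138) = 0.53/0.75862 = 0.69864.
Starting from p₀ = 0.24138; update p ← p + (dp/dt)·Δt with the new parameters.
t = 1: p = 0.24138 + (+0.08060) = 0.32198
t = 2: p = 0.32198 + (+0.08938) = 0.41135
t = 3: p = 0.41135 + (+0.08850) = 0.49986

0.500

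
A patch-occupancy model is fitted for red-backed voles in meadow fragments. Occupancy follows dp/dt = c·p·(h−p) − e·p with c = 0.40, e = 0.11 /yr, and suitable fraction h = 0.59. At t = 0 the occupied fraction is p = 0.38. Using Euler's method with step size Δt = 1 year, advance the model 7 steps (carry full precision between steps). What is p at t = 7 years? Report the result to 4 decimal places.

Update rule: p ← p + [c·p·(h−p) − e·p]·Δt with Δt = 1.
step 1: Δp = -0.00988, p = 0.37012
step 2: Δp = -0.00816, p = 0.36196
step 3: Δp = -0.00680, p = 0.35516
step 4: Δp = -0.00571, p = 0.34946
step 5: Δp = -0.00482, p = 0.34464
step 6: Δp = -0.00409, p = 0.34055
step 7: Δp = -0.00348, p = 0.33707

0.3371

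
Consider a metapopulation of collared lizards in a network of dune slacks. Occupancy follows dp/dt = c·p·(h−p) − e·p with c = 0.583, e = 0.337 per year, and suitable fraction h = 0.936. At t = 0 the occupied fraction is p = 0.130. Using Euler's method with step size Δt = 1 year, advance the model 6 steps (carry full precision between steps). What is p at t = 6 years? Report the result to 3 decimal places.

0.239

Update rule: p ← p + [c·p·(h−p) − e·p]·Δt with Δt = 1.
  1  |  dp/dt·Δt = +0.017277  |  p_1 = 0.147277
  2  |  dp/dt·Δt = +0.018089  |  p_2 = 0.165366
  3  |  dp/dt·Δt = +0.018567  |  p_3 = 0.183933
  4  |  dp/dt·Δt = +0.018661  |  p_4 = 0.202594
  5  |  dp/dt·Δt = +0.018350  |  p_5 = 0.220944
  6  |  dp/dt·Δt = +0.017648  |  p_6 = 0.238593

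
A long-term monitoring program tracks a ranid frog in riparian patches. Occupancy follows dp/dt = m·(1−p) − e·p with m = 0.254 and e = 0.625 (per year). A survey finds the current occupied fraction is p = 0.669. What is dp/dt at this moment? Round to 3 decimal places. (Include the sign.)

-0.334

Colonization term: m·(1−p) = 0.254×0.3310 = 0.08407.
Extinction term: e·p = 0.41813.
dp/dt = 0.08407 − 0.41813 = -0.33405.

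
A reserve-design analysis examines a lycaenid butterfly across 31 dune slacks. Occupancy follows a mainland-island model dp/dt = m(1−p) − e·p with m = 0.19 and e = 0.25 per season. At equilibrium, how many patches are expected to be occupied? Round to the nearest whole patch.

13

p* = m/(m+e) = 0.19/0.4400 = 0.4318.
Expected occupied patches = N × p* = 31 × 0.4318 = 13.39 ≈ 13.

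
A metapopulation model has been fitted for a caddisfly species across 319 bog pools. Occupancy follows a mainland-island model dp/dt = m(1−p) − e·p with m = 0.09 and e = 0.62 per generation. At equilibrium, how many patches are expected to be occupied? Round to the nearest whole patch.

p* = m/(m+e) = 0.09/0.7100 = 0.1268.
Expected occupied patches = N × p* = 319 × 0.1268 = 40.44 ≈ 40.

40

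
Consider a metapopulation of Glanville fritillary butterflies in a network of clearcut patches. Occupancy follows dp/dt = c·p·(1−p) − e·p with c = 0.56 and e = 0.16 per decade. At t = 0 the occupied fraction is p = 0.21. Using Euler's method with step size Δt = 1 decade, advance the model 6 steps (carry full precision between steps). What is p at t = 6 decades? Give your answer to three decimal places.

0.593

Update rule: p ← p + [c·p·(1−p) − e·p]·Δt with Δt = 1.
  1  |  dp/dt·Δt = +0.059304  |  p_1 = 0.269304
  2  |  dp/dt·Δt = +0.067108  |  p_2 = 0.336412
  3  |  dp/dt·Δt = +0.071188  |  p_3 = 0.407600
  4  |  dp/dt·Δt = +0.070003  |  p_4 = 0.477603
  5  |  dp/dt·Δt = +0.063303  |  p_5 = 0.540905
  6  |  dp/dt·Δt = +0.052518  |  p_6 = 0.593423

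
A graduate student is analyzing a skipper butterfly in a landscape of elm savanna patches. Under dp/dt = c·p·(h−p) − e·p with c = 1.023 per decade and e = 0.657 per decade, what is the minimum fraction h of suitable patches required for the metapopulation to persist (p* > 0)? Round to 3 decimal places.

p* = h − e/c is positive only when h > e/c.
h_min = e/c = 0.657/1.023 = 0.6422.

0.642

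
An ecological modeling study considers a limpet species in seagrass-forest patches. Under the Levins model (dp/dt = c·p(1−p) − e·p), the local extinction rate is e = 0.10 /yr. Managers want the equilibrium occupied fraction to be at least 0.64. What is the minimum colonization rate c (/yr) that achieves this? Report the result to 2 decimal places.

p* = 1 − e/c ≥ 0.64 requires e/c ≤ 0.3600, i.e. c ≥ e/0.3600.
c_min = 0.10/0.3600 = 0.2778.

0.28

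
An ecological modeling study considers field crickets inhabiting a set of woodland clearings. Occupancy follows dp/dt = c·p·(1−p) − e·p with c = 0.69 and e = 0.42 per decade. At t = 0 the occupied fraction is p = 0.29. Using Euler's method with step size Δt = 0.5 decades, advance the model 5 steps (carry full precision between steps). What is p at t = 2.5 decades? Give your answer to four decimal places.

0.3336

Update rule: p ← p + [c·p·(1−p) − e·p]·Δt with Δt = 0.5.
t = 0.5: p = 0.29000 + (+0.01014) = 0.30014
t = 1: p = 0.30014 + (+0.00944) = 0.30958
t = 1.5: p = 0.30958 + (+0.00873) = 0.31830
t = 2: p = 0.31830 + (+0.00802) = 0.32632
t = 2.5: p = 0.32632 + (+0.00732) = 0.33364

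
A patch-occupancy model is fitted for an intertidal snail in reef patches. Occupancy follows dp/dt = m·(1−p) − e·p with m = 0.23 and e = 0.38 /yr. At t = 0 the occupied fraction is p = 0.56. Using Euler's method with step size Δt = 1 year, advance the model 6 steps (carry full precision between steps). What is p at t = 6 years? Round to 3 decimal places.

0.378

Update rule: p ← p + [m·(1−p) − e·p]·Δt with Δt = 1.
step 1: Δp = -0.11160, p = 0.44840
step 2: Δp = -0.04352, p = 0.40488
step 3: Δp = -0.01697, p = 0.38790
step 4: Δp = -0.00662, p = 0.38128
step 5: Δp = -0.00258, p = 0.37870
step 6: Δp = -0.00101, p = 0.37769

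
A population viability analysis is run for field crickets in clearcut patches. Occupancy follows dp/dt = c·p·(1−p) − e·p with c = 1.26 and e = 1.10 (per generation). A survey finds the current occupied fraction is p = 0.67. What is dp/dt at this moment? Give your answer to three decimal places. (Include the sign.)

-0.458

Colonization term: c·p·(1−p) = 1.26×0.67×0.3300 = 0.27859.
Extinction term: e·p = 0.73700.
dp/dt = 0.27859 − 0.73700 = -0.45841.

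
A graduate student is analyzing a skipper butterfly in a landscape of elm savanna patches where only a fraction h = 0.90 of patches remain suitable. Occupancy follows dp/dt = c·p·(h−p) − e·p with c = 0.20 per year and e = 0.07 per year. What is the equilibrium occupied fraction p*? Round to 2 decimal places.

Setting dp/dt = 0 and dividing by p* gives c·(h−p*) = e.
So p* = h − e/c = 0.90 − 0.07/0.20 = 0.90 − 0.3500 = 0.5500.

0.55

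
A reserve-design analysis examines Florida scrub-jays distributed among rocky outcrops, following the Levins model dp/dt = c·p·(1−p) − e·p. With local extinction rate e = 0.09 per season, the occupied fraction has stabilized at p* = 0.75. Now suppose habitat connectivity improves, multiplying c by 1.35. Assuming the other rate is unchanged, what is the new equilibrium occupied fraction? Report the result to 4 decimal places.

Balance c(1−p*) = e gives c = e/(1 − 0.75000) = 0.09/0.25000 = 0.36000.
New p* = 1 − e/c = 1 − 0.09000/0.48600 = 0.81481.

0.8148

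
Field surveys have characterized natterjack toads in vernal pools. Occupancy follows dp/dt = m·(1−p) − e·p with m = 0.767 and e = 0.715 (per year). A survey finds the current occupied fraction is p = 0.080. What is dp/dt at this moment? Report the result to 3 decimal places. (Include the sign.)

Colonization term: m·(1−p) = 0.767×0.9200 = 0.70564.
Extinction term: e·p = 0.05720.
dp/dt = 0.70564 − 0.05720 = 0.64844.

0.648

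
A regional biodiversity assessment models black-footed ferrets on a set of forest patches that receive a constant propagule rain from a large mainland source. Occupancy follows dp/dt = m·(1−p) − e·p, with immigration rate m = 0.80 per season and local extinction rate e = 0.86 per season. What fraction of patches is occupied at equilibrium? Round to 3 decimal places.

0.482

At equilibrium the propagule rain into empty patches balances local extinction: m(1−p*) = e·p*.
p* = m/(m+e) = 0.80/(0.80+0.86) = 0.80/1.6600 = 0.4819.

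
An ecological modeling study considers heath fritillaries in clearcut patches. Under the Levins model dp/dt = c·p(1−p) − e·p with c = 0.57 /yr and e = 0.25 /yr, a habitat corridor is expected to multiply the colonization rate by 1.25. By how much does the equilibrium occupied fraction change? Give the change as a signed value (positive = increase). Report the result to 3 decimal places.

Before: p* = 1 − 0.25/0.57 = 0.5614.
After the change, c = 0.7125, e = 0.25, so p* = 1 − 0.25/0.7125 = 0.6491.
Δp* = 0.6491 − 0.5614 = +0.0877.

0.088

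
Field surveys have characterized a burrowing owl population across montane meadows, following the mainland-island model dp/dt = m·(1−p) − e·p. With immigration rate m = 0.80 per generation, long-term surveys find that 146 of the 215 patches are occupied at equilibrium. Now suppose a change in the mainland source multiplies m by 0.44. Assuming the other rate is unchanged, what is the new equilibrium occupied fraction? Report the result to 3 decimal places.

Observed p* = 146/215 = 0.67907.
Balance m(1−p*) = e·p* gives e = m(1−p*)/p* = 0.80×0.32093/0.67907 = 0.37808.
New p* = m/(m+e) = 0.35200/(0.35200+0.37808) = 0.48214.

0.482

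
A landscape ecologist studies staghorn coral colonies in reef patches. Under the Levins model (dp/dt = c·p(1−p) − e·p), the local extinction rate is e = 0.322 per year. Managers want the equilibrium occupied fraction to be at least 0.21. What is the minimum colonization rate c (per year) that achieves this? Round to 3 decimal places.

p* = 1 − e/c ≥ 0.21 requires e/c ≤ 0.7900, i.e. c ≥ e/0.7900.
c_min = 0.322/0.7900 = 0.4076.

0.408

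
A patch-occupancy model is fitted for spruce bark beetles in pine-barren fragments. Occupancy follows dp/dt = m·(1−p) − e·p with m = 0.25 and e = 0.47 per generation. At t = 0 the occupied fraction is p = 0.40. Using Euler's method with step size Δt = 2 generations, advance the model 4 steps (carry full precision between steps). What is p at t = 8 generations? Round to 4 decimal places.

0.3492

Update rule: p ← p + [m·(1−p) − e·p]·Δt with Δt = 2.
step 1: Δp = -0.07600, p = 0.32400
step 2: Δp = +0.03344, p = 0.35744
step 3: Δp = -0.01471, p = 0.34273
step 4: Δp = +0.00647, p = 0.34920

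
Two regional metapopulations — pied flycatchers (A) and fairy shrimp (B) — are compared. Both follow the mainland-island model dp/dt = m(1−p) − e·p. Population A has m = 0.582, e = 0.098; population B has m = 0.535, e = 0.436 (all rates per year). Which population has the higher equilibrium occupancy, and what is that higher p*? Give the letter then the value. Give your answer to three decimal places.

A: p*_A = m/(m+e) = 0.582/0.6800 = 0.8559.
B: p*_B = 0.535/0.9710 = 0.5510.
A is higher at 0.8559.

A, 0.856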